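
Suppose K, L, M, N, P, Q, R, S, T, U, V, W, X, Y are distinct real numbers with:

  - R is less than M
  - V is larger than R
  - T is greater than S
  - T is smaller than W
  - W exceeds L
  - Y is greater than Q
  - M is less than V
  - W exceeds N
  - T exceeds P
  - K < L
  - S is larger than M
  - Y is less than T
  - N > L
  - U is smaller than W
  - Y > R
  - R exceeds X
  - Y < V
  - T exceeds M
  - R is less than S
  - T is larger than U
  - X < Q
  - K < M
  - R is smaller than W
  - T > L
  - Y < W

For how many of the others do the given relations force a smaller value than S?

4

The elements the relations force below S are K, X, R, M — no chain reaches any other.
That is 4.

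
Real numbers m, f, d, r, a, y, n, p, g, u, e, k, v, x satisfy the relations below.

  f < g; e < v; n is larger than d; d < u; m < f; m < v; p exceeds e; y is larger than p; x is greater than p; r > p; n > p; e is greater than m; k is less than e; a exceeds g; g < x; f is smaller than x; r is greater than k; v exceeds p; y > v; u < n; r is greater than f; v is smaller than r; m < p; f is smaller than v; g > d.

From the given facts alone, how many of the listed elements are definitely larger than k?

7

Directly above k: e, r.
One step further: p, v (4 so far).
One step further: x, n, y (7 so far).
No other element is forced above k by the given relations, so the count is 7.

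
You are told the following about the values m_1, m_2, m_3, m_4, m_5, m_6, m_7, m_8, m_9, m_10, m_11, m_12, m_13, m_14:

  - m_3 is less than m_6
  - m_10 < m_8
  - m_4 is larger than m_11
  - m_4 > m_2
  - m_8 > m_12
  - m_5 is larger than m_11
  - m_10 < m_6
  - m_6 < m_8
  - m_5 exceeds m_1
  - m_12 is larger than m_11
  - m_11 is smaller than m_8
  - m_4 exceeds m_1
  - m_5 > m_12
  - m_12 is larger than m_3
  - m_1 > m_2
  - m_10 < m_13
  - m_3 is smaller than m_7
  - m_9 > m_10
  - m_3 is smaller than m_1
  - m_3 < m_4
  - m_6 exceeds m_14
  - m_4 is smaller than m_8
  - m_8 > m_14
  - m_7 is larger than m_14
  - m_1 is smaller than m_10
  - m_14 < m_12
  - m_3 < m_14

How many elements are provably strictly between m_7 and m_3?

The relations place m_3 below m_7. An element lies strictly between them when it is forced above m_3 and also forced below m_7.
Above m_3: {m_14, m_1, m_10, m_6, m_12, m_4, m_5, m_9, m_8, m_13}. Below m_7: {m_14}.
Intersection: {m_14} — 1.

1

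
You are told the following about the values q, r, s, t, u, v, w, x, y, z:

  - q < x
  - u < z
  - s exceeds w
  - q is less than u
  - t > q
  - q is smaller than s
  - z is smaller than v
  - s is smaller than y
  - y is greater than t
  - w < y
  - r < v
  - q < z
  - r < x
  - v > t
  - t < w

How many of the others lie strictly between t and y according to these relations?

Chaining upward from t reaches: v, w, s.
Chaining downward from y reaches: q, w, s.
Strictly between t and y are those in both lists: w, s — 2 elements.

2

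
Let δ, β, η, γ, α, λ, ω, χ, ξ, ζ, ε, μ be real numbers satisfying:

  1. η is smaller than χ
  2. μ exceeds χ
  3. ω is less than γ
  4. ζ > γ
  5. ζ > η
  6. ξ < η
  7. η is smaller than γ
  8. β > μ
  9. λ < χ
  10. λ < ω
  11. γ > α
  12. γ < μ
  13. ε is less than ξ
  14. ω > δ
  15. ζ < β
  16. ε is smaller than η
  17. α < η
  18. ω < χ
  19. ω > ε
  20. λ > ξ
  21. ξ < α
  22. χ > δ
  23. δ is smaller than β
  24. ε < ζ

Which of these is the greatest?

β

Chaining downward from β: directly below it, δ, ζ, μ; then ε, η, γ, χ; then ξ, α, λ, ω.
That covers every other element, and nothing is given above β, so β is the greatest.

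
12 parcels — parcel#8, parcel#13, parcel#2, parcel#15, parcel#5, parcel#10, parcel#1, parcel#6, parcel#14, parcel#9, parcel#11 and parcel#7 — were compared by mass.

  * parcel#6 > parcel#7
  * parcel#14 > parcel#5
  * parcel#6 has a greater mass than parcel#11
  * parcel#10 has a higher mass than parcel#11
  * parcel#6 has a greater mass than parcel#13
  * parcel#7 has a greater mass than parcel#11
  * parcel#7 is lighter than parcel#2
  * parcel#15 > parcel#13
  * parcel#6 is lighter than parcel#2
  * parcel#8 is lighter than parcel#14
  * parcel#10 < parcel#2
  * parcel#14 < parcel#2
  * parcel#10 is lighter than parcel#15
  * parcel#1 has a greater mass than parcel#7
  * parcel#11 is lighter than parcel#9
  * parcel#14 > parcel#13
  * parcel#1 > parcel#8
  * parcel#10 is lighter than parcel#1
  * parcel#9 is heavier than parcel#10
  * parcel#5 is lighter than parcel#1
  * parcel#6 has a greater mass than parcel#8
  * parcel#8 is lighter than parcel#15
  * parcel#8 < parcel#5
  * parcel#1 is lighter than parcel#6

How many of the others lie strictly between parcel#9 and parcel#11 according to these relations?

1

The relations place parcel#11 below parcel#9. An element lies strictly between them when it is forced above parcel#11 and also forced below parcel#9.
Above parcel#11: {parcel#7, parcel#10, parcel#15, parcel#1, parcel#6, parcel#2}. Below parcel#9: {parcel#10}.
Intersection: {parcel#10} — 1.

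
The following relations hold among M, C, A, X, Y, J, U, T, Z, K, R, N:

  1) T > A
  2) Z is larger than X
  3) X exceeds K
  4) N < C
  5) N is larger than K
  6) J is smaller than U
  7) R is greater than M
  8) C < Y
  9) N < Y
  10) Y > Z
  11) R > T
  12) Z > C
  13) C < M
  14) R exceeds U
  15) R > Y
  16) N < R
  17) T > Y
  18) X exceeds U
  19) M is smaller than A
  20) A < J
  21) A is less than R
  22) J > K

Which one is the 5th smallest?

A

Chaining the given pairs: K < N < C < M < A < J < U < X < Z < Y < T < R.
Counting 5 from the smallest end gives A.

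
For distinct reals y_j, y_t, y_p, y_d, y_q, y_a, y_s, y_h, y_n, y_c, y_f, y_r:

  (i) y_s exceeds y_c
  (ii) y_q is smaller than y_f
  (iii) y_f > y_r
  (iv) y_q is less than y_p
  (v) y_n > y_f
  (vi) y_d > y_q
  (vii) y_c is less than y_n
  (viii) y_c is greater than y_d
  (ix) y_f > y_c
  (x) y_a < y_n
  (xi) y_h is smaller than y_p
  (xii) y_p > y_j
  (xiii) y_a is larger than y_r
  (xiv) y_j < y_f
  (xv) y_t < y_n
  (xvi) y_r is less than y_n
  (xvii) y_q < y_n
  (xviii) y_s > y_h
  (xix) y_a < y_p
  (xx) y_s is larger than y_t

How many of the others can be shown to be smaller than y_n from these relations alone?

From y_n the given relations immediately reach y_q, y_r, y_t, y_c, y_a, y_f.
From those, y_d, y_j — 8 in total.
No other element is forced below y_n by the given relations, so the count is 8.

8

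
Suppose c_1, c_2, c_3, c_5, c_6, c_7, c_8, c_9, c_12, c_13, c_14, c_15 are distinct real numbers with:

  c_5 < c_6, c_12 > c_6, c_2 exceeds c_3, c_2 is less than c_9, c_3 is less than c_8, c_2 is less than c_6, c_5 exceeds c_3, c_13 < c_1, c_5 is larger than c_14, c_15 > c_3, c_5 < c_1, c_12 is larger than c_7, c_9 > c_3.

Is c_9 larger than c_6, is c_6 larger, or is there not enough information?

Following every chain through c_6: above c_6 we get c_12; below c_6 we get c_14, c_3, c_2, c_5.
c_9 is not reached, and no chain runs the other way from c_9 to c_6.
So the given relations leave the order of c_6 and c_9 undetermined.

undetermined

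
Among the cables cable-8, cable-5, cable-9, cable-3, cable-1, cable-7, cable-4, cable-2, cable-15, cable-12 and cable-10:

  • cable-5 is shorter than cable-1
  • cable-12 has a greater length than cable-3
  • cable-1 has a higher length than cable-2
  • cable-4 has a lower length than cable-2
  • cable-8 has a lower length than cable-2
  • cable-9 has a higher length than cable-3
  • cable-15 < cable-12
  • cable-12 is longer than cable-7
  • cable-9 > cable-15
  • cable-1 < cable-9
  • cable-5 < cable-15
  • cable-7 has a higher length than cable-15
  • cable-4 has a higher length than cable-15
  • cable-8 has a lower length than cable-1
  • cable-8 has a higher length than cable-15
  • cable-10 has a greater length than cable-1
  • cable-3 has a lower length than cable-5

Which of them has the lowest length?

cable-3

cable-5 is not least since cable-3 < cable-5; cable-15 is not least since cable-5 < cable-15; cable-8 is not least since cable-15 < cable-8; cable-4 is not least since cable-15 < cable-4; cable-7 is not least since cable-15 < cable-7; cable-2 is not least since cable-4 < cable-2; cable-1 is not least since cable-8 < cable-1; cable-12 is not least since cable-7 < cable-12; cable-9 is not least since cable-3 < cable-9; cable-10 is not least since cable-1 < cable-10.
Only cable-3 has nothing below it, so cable-3 is the lowest length.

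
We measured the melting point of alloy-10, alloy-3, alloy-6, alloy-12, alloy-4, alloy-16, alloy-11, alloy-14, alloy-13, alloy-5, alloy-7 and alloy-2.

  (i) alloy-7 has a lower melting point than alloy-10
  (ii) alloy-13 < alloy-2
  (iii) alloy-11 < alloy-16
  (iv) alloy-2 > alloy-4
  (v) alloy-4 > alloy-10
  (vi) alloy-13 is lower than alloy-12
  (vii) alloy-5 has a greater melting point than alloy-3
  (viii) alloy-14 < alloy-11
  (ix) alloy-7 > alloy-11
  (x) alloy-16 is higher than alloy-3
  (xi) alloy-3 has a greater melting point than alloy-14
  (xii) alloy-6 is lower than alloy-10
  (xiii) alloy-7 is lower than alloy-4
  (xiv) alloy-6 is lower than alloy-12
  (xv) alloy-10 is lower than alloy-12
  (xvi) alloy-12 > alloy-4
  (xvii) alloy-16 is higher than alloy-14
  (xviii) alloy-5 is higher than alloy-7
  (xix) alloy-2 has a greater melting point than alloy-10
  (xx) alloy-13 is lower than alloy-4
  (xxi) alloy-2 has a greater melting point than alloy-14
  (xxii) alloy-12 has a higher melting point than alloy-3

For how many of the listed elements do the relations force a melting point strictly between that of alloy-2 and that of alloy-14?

Chaining upward from alloy-14 reaches: alloy-11, alloy-3, alloy-7, alloy-16, alloy-10, alloy-4, alloy-5, alloy-12.
Chaining downward from alloy-2 reaches: alloy-13, alloy-11, alloy-7, alloy-6, alloy-10, alloy-4.
Strictly between alloy-14 and alloy-2 are those in both lists: alloy-11, alloy-7, alloy-10, alloy-4 — 4 elements.

4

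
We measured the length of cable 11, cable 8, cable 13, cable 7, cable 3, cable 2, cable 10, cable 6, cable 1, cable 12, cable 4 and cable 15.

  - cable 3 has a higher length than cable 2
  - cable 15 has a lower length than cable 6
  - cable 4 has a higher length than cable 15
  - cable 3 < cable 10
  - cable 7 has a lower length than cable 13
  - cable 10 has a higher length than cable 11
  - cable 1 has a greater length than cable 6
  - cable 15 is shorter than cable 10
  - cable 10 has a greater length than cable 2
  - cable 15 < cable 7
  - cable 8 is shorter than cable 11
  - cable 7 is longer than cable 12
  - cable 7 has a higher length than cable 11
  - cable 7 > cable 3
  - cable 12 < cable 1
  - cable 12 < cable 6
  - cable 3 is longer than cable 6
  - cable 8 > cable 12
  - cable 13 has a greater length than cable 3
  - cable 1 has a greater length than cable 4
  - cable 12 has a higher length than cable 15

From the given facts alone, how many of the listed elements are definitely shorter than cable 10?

Directly below cable 10: cable 15, cable 2, cable 11, cable 3.
One step further: cable 6, cable 8 (6 so far).
One step further: cable 12 (7 so far).
Nothing else is reachable below cable 10; 7 in all.

7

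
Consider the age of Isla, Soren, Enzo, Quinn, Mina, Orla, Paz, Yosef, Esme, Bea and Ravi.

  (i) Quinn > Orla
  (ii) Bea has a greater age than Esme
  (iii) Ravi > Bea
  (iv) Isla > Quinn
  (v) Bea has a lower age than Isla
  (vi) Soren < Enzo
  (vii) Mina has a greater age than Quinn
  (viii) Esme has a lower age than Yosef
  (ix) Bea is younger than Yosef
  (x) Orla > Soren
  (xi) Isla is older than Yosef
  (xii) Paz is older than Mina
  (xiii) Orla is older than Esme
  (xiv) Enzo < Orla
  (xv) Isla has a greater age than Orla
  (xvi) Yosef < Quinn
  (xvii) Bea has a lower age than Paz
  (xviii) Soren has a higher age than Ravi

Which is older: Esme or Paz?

Paz

Esme < Bea < Ravi < Soren < Enzo < Orla < Quinn < Mina < Paz, by transitivity through Bea, Ravi, Soren, Enzo, Orla, Quinn, Mina.
So Esme < Paz; Paz is the older of the two.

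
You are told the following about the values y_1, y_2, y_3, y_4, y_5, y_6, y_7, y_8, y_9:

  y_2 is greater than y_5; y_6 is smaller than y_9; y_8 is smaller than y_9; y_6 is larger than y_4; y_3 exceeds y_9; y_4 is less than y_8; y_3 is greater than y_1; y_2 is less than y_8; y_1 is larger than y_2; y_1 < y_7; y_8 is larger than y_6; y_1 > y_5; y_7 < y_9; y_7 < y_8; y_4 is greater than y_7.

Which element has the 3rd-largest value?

Piecing the relations together gives one ordering: y_5 < y_2 < y_1 < y_7 < y_4 < y_6 < y_8 < y_9 < y_3.
The 3rd largest is y_8.

y_8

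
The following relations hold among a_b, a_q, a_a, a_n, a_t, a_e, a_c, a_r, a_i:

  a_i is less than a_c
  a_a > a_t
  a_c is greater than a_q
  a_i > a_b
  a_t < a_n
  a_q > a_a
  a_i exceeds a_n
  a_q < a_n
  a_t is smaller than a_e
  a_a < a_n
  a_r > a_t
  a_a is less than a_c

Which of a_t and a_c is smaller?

Chaining the given relations: a_t < a_a < a_q < a_n < a_i < a_c.
So a_t < a_c; a_t is the smaller of the two.

a_t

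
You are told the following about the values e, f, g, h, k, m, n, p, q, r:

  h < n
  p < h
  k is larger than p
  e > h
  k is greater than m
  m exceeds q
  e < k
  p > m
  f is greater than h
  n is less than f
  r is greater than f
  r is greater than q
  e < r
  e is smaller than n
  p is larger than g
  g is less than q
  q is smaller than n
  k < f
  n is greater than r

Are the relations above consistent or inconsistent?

inconsistent

Chaining the given relations yields f < r < n, so f < n. But one relation states n < f. These cannot both hold.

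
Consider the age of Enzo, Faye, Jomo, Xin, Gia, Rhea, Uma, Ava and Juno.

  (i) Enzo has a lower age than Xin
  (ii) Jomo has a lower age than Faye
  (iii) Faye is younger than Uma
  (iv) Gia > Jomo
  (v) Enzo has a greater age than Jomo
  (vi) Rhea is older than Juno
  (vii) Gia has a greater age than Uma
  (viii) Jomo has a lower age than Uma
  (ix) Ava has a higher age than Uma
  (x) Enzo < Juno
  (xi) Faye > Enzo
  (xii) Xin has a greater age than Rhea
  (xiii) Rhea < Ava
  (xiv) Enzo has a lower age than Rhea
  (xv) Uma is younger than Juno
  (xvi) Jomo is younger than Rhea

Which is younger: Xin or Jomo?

Following the relations from Jomo: Jomo < Enzo < Faye < Uma < Juno < Rhea < Xin.
So Jomo < Xin; Jomo is the younger of the two.

Jomo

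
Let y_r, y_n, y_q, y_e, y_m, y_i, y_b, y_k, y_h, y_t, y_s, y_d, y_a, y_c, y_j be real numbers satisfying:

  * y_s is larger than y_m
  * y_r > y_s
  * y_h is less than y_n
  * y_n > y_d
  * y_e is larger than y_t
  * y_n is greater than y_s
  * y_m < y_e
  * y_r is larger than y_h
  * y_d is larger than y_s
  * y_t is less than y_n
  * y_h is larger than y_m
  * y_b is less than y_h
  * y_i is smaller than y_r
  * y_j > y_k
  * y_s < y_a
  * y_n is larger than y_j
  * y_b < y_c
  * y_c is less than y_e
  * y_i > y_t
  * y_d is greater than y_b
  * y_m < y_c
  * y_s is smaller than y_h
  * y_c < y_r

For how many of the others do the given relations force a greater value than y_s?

5

Directly above y_s: y_h, y_d, y_r, y_n, y_a.
No other element is forced above y_s by the given relations, so the count is 5.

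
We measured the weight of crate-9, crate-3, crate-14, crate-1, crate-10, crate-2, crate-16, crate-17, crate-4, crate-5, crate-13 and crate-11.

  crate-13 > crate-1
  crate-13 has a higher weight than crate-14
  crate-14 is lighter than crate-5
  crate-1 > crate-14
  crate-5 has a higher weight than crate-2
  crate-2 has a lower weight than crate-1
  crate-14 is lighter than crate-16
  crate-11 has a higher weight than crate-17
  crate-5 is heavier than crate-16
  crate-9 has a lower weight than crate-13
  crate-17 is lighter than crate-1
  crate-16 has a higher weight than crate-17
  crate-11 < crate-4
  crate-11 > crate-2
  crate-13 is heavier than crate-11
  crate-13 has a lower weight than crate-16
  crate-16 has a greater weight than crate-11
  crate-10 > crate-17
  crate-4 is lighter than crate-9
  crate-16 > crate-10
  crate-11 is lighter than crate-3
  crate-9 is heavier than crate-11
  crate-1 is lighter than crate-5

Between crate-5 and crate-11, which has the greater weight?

crate-5

crate-11 < crate-4 and crate-4 < crate-9 give crate-11 < crate-9.
With crate-9 < crate-13: crate-11 < crate-4 < crate-9 < crate-13.
Then crate-13 < crate-16 extends the chain to crate-16.
Then crate-16 < crate-5 extends the chain to crate-5.
So crate-11 < crate-5; crate-5 is the heavier of the two.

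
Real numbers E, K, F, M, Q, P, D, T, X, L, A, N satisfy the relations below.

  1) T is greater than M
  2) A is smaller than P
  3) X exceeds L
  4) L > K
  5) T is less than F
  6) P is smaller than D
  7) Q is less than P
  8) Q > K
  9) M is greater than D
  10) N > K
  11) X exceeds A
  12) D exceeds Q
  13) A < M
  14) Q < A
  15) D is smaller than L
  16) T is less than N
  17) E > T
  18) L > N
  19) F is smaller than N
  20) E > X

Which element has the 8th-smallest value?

F

The consecutive relations fix a unique order: K < Q < A < P < D < M < T < F < N < L < X < E.
Counting 8 from the smallest end gives F.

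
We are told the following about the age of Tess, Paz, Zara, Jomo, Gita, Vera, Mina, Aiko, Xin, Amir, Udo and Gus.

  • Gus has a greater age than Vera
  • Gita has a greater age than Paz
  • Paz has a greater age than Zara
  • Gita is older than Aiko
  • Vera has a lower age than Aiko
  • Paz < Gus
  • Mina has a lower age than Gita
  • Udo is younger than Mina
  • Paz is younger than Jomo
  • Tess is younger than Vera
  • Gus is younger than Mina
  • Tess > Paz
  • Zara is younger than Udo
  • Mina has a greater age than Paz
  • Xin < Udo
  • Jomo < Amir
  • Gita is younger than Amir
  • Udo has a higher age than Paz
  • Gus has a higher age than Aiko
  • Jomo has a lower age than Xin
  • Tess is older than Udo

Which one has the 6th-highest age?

Vera

Piecing the relations together gives one ordering: Zara < Paz < Jomo < Xin < Udo < Tess < Vera < Aiko < Gus < Mina < Gita < Amir.
The 6th largest is Vera.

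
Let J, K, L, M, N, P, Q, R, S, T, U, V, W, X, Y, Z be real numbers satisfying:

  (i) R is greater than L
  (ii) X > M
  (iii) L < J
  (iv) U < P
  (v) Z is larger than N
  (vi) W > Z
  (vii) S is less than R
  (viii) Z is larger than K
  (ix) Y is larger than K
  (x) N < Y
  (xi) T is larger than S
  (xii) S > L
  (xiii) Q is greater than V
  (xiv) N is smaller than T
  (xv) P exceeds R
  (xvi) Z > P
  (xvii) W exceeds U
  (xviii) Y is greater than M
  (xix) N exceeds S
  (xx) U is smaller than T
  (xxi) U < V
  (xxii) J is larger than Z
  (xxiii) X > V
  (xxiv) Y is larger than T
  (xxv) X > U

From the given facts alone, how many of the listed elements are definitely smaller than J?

The elements the relations force below J are K, L, S, R, U, N, P, Z — no chain reaches any other.
That is 8.

8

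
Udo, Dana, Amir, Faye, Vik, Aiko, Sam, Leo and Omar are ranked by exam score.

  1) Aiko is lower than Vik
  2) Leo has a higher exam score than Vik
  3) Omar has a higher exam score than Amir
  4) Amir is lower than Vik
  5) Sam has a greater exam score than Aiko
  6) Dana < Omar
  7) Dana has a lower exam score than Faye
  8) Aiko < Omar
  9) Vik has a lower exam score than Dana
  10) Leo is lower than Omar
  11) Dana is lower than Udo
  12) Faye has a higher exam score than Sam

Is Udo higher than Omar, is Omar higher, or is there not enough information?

Following every chain through Udo: below Udo we get Aiko, Amir, Vik, Dana.
Omar is not reached, and no chain runs the other way from Omar to Udo.
So the given relations leave the order of Udo and Omar undetermined.

undetermined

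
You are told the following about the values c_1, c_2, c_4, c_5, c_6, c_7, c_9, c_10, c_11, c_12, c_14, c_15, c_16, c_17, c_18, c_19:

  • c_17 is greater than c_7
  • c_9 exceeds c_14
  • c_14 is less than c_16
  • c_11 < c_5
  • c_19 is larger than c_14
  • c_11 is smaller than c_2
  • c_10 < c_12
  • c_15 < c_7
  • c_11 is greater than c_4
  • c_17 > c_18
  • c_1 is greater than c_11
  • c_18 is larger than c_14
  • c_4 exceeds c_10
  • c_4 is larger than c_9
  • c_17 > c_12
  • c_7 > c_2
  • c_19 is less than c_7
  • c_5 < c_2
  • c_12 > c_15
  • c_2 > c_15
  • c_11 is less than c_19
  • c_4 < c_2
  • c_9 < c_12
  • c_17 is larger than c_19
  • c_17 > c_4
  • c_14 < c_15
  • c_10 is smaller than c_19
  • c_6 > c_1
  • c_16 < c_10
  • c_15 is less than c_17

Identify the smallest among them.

c_14

Chaining upward from c_14: directly above it, c_16, c_18, c_9, c_15, c_19; then c_10, c_4, c_2, c_12, c_7, c_17; then c_11; then c_5, c_1; then c_6.
That covers every other element, and nothing is given below c_14, so c_14 is the smallest.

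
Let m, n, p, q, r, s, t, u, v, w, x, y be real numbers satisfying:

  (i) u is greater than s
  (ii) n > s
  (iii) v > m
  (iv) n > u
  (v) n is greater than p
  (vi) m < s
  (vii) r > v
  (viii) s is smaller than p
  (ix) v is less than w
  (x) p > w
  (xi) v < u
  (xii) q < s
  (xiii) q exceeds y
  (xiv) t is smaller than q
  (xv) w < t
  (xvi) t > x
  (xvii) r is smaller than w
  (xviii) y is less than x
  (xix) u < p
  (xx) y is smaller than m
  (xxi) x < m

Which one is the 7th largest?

w

Piecing the relations together gives one ordering: y < x < m < v < r < w < t < q < s < u < p < n.
The 7th largest is w.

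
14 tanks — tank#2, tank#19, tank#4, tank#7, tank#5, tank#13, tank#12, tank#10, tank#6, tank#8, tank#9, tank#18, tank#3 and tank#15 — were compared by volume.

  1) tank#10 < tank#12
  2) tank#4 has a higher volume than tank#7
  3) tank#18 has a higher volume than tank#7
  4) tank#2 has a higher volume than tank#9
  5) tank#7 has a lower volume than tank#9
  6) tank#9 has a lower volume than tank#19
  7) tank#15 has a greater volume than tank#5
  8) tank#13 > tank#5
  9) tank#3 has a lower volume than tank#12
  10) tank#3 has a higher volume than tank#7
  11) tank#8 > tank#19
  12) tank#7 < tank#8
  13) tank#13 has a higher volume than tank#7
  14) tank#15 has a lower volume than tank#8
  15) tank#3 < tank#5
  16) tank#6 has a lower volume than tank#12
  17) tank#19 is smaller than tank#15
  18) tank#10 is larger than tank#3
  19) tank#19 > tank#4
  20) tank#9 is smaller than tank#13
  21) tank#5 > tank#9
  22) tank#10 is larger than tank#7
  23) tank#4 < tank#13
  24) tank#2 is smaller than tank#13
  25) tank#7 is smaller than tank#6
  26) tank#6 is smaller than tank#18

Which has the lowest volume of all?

tank#7

tank#3 is not least since tank#7 < tank#3; tank#9 is not least since tank#7 < tank#9; tank#2 is not least since tank#9 < tank#2; tank#10 is not least since tank#7 < tank#10; tank#6 is not least since tank#7 < tank#6; tank#18 is not least since tank#6 < tank#18; tank#12 is not least since tank#6 < tank#12; tank#4 is not least since tank#7 < tank#4; tank#19 is not least since tank#4 < tank#19; tank#5 is not least since tank#9 < tank#5; tank#15 is not least since tank#19 < tank#15; tank#8 is not least since tank#19 < tank#8; tank#13 is not least since tank#2 < tank#13.
Only tank#7 has nothing below it, so tank#7 is the lowest volume.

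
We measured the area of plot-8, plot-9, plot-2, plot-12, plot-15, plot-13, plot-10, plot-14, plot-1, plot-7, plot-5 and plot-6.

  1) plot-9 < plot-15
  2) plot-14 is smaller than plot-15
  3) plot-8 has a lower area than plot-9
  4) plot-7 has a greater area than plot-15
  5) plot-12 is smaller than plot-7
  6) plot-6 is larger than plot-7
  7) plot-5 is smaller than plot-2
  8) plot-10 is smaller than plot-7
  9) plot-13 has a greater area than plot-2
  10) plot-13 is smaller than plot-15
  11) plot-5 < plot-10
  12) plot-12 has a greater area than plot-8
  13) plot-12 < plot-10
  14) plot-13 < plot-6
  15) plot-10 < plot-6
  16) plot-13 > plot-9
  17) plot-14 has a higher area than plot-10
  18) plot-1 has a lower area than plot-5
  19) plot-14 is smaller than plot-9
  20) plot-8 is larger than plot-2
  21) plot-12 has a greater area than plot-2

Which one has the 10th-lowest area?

The consecutive relations fix a unique order: plot-1 < plot-5 < plot-2 < plot-8 < plot-12 < plot-10 < plot-14 < plot-9 < plot-13 < plot-15 < plot-7 < plot-6.
The 10th smallest is plot-15.

plot-15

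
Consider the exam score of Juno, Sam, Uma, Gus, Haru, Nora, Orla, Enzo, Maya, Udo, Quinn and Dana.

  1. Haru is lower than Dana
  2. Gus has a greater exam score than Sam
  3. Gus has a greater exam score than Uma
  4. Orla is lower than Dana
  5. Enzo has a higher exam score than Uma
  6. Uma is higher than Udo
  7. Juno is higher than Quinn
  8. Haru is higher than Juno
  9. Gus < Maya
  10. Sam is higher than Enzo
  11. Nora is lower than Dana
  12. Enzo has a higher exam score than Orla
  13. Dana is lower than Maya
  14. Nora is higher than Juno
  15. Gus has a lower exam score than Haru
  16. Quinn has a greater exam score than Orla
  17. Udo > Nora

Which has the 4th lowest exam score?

Nora

The consecutive relations fix a unique order: Orla < Quinn < Juno < Nora < Udo < Uma < Enzo < Sam < Gus < Haru < Dana < Maya.
The 4th smallest is Nora.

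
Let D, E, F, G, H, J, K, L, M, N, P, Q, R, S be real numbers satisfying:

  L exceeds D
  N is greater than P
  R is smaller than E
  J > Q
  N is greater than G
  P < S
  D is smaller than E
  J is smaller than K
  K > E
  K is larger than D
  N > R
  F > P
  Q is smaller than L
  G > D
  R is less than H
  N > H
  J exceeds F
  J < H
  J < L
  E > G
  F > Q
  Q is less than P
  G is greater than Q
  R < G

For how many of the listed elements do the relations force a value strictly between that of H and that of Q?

3

The relations place Q below H. An element lies strictly between them when it is forced above Q and also forced below H.
Above Q: {G, P, E, F, J, N, L, S, K}. Below H: {R, P, F, J}.
Intersection: {P, F, J} — 3.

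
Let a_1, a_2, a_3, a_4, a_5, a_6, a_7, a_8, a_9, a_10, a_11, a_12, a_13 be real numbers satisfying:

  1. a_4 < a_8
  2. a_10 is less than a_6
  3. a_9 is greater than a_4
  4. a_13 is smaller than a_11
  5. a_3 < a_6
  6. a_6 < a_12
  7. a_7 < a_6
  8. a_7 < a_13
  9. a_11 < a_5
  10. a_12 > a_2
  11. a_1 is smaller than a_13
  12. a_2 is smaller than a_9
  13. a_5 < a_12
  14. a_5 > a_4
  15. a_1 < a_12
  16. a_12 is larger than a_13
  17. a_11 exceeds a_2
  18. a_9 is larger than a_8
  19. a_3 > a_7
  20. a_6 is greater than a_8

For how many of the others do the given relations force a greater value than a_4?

Directly above a_4: a_8, a_5, a_9.
One step further: a_6, a_12 (5 so far).
Nothing else is reachable above a_4; 5 in all.

5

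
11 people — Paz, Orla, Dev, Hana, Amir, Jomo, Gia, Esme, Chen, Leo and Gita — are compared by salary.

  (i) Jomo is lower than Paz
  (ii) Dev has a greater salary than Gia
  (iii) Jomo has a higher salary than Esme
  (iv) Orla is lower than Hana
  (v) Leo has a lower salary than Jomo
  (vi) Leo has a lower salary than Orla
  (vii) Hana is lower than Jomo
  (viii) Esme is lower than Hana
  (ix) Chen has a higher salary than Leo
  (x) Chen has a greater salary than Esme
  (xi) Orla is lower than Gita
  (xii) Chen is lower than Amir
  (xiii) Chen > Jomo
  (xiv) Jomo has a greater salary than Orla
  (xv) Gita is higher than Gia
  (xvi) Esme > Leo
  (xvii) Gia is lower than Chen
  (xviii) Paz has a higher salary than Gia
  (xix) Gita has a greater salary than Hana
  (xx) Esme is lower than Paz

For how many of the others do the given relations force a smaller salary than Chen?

6

The elements the relations force below Chen are Leo, Orla, Esme, Hana, Gia, Jomo — no chain reaches any other.
That is 6.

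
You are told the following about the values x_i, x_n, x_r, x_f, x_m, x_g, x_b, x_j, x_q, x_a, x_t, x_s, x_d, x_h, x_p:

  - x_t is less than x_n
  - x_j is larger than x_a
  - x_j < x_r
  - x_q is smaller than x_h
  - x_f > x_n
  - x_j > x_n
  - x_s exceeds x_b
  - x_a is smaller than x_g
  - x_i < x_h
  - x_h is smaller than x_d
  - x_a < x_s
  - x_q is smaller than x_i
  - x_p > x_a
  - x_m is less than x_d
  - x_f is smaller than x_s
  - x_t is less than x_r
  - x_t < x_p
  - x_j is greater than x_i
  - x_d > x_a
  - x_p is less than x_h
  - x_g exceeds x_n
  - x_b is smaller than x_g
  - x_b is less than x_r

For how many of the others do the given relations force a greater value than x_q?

Directly above x_q: x_i, x_h.
One step further: x_d, x_j (4 so far).
One step further: x_r (5 so far).
No other element is forced above x_q by the given relations, so the count is 5.

5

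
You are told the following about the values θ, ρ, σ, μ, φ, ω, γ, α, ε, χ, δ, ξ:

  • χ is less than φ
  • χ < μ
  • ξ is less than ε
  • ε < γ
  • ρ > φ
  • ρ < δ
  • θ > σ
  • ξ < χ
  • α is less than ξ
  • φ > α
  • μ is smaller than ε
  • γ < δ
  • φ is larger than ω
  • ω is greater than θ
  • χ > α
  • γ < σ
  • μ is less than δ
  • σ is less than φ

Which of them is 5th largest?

Chaining the given pairs: α < ξ < χ < μ < ε < γ < σ < θ < ω < φ < ρ < δ.
Counting 5 from the largest end gives θ.

θ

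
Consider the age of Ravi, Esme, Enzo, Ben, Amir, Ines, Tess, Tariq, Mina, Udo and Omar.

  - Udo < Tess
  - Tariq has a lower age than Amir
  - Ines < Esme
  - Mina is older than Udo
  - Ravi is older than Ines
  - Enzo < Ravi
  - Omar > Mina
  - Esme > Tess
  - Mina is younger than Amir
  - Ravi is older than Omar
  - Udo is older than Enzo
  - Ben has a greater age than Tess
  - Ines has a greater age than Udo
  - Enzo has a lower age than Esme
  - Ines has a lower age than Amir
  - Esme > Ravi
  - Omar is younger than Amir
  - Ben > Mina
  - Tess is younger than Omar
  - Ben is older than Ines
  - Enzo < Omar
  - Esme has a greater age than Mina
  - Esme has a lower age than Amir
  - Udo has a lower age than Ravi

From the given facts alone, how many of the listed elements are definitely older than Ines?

The elements the relations force above Ines are Ben, Ravi, Esme, Amir — no chain reaches any other.
That is 4.

4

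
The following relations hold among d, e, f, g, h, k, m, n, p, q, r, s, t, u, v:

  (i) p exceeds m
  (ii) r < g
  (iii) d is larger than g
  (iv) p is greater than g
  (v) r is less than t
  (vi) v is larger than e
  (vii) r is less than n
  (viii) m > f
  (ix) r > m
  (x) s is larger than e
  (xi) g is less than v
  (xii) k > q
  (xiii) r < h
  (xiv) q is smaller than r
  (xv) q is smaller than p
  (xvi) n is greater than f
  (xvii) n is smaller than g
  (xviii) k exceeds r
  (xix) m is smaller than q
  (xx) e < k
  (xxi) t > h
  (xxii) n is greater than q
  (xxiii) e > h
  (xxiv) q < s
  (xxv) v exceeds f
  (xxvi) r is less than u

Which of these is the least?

f

m is not least since f < m; q is not least since m < q; r is not least since m < r; h is not least since r < h; e is not least since h < e; s is not least since e < s; n is not least since r < n; g is not least since r < g; u is not least since r < u; t is not least since r < t; d is not least since g < d; v is not least since g < v; p is not least since q < p; k is not least since q < k.
Only f has nothing below it, so f is the least.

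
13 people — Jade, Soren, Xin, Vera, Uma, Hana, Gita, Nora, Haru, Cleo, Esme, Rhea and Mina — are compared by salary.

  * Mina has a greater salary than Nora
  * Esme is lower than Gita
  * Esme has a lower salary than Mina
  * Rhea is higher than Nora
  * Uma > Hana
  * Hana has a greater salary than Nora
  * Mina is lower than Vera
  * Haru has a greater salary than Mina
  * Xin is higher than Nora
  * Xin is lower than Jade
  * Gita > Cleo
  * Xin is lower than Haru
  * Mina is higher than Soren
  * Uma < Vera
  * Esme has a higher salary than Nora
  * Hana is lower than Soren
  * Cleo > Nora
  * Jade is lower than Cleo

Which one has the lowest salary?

Xin is not least since Nora < Xin; Jade is not least since Xin < Jade; Cleo is not least since Nora < Cleo; Esme is not least since Nora < Esme; Hana is not least since Nora < Hana; Soren is not least since Hana < Soren; Uma is not least since Hana < Uma; Mina is not least since Soren < Mina; Haru is not least since Mina < Haru; Rhea is not least since Nora < Rhea; Gita is not least since Cleo < Gita; Vera is not least since Mina < Vera.
Only Nora has nothing below it, so Nora is the lowest salary.

Nora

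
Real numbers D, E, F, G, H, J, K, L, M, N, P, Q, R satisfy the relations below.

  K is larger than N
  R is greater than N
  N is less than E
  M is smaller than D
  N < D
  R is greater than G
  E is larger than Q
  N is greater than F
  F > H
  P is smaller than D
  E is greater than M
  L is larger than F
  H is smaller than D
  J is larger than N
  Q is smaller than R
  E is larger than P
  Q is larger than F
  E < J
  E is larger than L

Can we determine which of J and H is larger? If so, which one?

J

Chaining the given relations: H < F < Q < E < J.
So J is larger.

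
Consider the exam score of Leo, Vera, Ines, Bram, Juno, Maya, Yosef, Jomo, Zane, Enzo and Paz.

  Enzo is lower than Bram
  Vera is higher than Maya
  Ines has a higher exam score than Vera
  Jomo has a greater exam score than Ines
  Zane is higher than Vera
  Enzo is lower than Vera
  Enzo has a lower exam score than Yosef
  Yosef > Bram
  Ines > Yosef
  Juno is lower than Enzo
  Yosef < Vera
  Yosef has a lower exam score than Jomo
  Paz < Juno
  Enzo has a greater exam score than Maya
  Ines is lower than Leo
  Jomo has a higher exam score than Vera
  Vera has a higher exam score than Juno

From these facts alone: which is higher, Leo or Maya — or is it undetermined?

Maya < Enzo and Enzo < Bram give Maya < Bram.
With Bram < Yosef: Maya < Enzo < Bram < Yosef.
With Yosef < Vera: Maya < Enzo < Bram < Yosef < Vera.
With Vera < Ines: Maya < Enzo < Bram < Yosef < Vera < Ines.
With Ines < Leo: Maya < Enzo < Bram < Yosef < Vera < Ines < Leo.
So Leo is higher.

Leo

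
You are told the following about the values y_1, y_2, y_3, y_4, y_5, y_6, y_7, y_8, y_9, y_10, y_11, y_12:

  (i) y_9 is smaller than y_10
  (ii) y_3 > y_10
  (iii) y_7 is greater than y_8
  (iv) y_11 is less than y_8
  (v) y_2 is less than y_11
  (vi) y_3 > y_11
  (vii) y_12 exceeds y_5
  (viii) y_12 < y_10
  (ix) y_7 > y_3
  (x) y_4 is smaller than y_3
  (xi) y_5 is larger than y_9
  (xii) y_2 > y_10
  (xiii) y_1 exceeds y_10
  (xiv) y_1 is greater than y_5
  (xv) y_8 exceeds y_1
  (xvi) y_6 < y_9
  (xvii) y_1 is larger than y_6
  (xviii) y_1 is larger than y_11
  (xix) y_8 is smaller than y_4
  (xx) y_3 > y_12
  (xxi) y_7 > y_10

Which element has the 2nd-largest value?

y_3

Piecing the relations together gives one ordering: y_6 < y_9 < y_5 < y_12 < y_10 < y_2 < y_11 < y_1 < y_8 < y_4 < y_3 < y_7.
The 2nd largest is y_3.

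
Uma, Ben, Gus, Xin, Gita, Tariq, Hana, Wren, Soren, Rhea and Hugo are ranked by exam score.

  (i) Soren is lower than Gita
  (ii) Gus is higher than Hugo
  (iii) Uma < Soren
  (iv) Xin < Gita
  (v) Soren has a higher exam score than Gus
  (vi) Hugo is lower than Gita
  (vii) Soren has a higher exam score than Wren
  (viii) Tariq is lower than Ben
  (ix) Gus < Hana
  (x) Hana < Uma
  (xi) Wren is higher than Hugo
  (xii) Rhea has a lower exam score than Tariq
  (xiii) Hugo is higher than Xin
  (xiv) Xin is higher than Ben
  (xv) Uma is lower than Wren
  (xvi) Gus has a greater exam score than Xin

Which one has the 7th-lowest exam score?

Piecing the relations together gives one ordering: Rhea < Tariq < Ben < Xin < Hugo < Gus < Hana < Uma < Wren < Soren < Gita.
Counting 7 from the smallest end gives Hana.

Hana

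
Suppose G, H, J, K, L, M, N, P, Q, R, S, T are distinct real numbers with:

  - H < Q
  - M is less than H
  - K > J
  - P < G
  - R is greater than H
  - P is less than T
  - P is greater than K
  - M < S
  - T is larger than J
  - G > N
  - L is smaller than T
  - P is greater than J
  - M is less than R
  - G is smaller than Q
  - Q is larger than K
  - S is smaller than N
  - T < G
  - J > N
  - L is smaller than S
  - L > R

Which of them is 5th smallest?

S

The consecutive relations fix a unique order: M < H < R < L < S < N < J < K < P < T < G < Q.
Counting 5 from the smallest end gives S.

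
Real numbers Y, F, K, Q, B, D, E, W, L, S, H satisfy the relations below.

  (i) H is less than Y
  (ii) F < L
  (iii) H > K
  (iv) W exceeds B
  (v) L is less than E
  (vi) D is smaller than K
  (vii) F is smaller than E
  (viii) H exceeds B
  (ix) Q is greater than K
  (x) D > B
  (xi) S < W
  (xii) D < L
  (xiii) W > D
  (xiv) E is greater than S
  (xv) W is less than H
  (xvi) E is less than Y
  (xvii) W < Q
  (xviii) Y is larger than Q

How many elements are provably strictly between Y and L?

1

The relations place L below Y. An element lies strictly between them when it is forced above L and also forced below Y.
Above L: {E}. Below Y: {F, S, B, D, W, K, H, E, Q}.
Intersection: {E} — 1.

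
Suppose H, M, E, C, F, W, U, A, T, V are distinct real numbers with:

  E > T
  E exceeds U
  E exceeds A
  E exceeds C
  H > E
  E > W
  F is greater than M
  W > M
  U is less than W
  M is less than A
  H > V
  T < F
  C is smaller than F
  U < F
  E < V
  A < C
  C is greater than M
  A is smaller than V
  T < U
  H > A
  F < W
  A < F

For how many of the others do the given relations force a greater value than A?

6

Directly above A: C, F, E, V, H.
One step further: W (6 so far).
Nothing else is reachable above A; 6 in all.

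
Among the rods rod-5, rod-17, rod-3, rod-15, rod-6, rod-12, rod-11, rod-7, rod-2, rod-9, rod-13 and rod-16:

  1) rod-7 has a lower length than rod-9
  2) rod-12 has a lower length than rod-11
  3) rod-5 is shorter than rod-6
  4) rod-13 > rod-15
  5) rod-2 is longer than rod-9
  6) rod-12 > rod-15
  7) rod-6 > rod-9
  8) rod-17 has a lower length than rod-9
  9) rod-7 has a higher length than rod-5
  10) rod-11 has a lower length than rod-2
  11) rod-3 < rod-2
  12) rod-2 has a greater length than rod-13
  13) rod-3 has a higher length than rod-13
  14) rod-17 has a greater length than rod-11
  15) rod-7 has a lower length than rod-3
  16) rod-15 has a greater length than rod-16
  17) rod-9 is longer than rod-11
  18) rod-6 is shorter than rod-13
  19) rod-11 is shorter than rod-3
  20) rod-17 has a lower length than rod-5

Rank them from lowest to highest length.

rod-16 < rod-15 < rod-12 < rod-11 < rod-17 < rod-5 < rod-7 < rod-9 < rod-6 < rod-13 < rod-3 < rod-2

Each adjacent pair is fixed by a given relation: rod-16 < rod-15; rod-15 < rod-12; rod-12 < rod-11; rod-11 < rod-17; rod-17 < rod-5; rod-5 < rod-7; rod-7 < rod-9; rod-9 < rod-6; rod-6 < rod-13; rod-13 < rod-3; rod-3 < rod-2. Chaining them end to end gives the full order.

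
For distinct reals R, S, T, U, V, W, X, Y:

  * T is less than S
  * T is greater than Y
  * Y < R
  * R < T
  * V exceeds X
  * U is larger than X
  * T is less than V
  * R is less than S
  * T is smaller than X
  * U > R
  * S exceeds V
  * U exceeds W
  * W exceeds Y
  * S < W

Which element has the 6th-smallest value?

The consecutive relations fix a unique order: Y < R < T < X < V < S < W < U.
Counting 6 from the smallest end gives S.

S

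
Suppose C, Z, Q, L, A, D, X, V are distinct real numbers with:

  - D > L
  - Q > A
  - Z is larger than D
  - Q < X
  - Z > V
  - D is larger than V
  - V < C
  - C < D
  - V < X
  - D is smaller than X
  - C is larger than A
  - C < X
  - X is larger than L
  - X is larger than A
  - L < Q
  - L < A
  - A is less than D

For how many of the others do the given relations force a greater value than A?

Directly above A: C, Q, D, X.
One step further: Z (5 so far).
No other element is forced above A by the given relations, so the count is 5.

5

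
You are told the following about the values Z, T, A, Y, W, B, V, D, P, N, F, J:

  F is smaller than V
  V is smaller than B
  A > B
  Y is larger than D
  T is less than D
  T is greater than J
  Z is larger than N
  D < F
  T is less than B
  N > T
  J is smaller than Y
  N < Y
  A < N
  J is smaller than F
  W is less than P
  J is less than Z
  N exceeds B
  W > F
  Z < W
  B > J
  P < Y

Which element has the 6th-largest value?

A

Chaining the given pairs: J < T < D < F < V < B < A < N < Z < W < P < Y.
Counting 6 from the largest end gives A.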